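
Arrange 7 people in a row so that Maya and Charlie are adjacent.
Treat as block: (7-1)! × 2! = 720 × 2 = 1440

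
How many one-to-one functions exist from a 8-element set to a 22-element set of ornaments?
P(22,8) = 22!/(22-8)! = 12893126400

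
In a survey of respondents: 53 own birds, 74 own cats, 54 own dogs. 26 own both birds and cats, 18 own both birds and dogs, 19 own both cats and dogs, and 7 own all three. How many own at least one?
|A∪B∪C| = 53+74+54-26-18-19+7 = 125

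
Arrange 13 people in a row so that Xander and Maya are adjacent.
Treat as block: (13-1)! × 2! = 479001600 × 2 = 958003200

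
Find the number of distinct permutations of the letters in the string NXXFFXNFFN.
10! / (3! × 4! × 3!) = 4200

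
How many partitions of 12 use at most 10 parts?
By conjugation, equals partitions of 12 into parts ≤ 10. Let r_j(i) = number of partitions of i into parts ≤ j, for i = 0..12. r_1(i) = 1 for all i; r_j(i) = r_{j-1}(i) + r_j(i-j). Rows j = 2..10: ≤2: 1 1 2 2 3 3 4 4 5 5 6 6 7; ≤3: 1 1 2 3 4 5 7 8 10 12 14 16 19; ≤4: 1 1 2 3 5 6 9 11 15 18 23 27 34; ≤5: 1 1 2 3 5 7 10 13 18 23 30 37 47; ≤6: 1 1 2 3 5 7 11 14 20 26 35 44 58; ≤7: 1 1 2 3 5 7 11 15 21 28 38 49 65; ≤8: 1 1 2 3 5 7 11 15 22 29 40 52 70; ≤9: 1 1 2 3 5 7 11 15 22 30 41 54 73; ≤10: 1 1 2 3 5 7 11 15 22 30 42 55 75. r_10(12) = 75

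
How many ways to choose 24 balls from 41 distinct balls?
C(41,24) = 41!/(24!×17!) = 151584480450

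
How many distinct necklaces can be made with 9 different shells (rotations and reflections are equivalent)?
(9-1)!/2 = 40320/2 = 20160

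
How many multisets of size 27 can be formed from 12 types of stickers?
C(27+12-1, 12-1) = C(38, 11) = 1203322288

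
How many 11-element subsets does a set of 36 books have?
C(36,11) = 36!/(11!×25!) = 600805296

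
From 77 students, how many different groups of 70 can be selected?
C(77,70) = 77!/(70!×7!) = 2404808340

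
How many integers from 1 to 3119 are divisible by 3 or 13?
⌊3119/3⌋ + ⌊3119/13⌋ - ⌊3119/39⌋ = 1039 + 239 - 79 = 1199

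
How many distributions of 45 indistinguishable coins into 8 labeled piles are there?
C(45+8-1, 8-1) = C(52, 7) = 133784560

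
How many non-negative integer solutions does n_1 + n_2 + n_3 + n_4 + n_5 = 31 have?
C(31+5-1, 5-1) = C(35, 4) = 52360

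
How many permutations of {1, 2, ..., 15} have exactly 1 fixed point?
Choose the 1 fixed point C(15,1) = 15, derange the rest: !14 = Σ_{j=0}^{14} (-1)^j·14!/j! = 87178291200 - 87178291200 + 43589145600 - 14529715200 + 3632428800 - 726485760 + 121080960 - 17297280 + 2162160 - 240240 + 24024 - 2184 + 182 - 14 + 1 = 32071101049. Product = 15 × 32071101049 = 481066515735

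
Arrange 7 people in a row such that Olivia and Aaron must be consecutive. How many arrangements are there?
Treat the 2 as one block: (7-2+1)! × 2! = 720 × 2 = 1440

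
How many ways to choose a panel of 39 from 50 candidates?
C(50,39) = 50!/(39!×11!) = 37353738800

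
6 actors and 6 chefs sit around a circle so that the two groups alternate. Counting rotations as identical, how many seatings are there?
Fix one of the actors: (6-1)! ways for the remaining actors, × 6! ways for the chefs = 120 × 720 = 86400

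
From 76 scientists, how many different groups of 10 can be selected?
C(76,10) = 76!/(10!×66!) = 954526728530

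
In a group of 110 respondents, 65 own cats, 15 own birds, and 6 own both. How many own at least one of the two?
|A∪B| = |A| + |B| - |A∩B| = 65 + 15 - 6 = 74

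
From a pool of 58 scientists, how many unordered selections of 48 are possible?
C(58,48) = 58!/(48!×10!) = 52179482355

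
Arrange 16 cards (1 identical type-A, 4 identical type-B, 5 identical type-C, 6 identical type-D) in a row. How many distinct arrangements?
16! / (1! × 4! × 5! × 6!) = 10090080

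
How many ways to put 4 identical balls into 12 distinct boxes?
C(4+12-1, 12-1) = C(15, 11) = 1365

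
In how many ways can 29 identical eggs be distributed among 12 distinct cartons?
C(29+12-1, 12-1) = C(40, 11) = 2311801440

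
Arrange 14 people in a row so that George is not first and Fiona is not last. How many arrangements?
By inclusion-exclusion: 14! - 2×(14-1)! + (14-2)! = 87178291200 - 12454041600 + 479001600 = 75203251200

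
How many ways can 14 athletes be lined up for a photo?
14! = 87178291200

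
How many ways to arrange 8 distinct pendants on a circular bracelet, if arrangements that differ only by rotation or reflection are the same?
(8-1)!/2 = 5040/2 = 2520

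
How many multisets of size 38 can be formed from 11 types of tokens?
C(38+11-1, 11-1) = C(48, 10) = 6540715896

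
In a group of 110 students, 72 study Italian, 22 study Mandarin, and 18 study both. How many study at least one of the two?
|A∪B| = |A| + |B| - |A∩B| = 72 + 22 - 18 = 76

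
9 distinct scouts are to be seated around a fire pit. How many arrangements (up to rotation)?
Circular: fix one position, arrange the rest. (9-1)! = 40320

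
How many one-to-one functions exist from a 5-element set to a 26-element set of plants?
P(26,5) = 26!/(26-5)! = 7893600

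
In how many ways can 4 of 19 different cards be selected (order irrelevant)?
C(19,4) = 19!/(4!×15!) = 3876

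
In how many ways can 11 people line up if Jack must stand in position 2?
Fix one position: (11-1)! = 3628800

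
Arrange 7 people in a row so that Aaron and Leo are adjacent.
Treat as block: (7-1)! × 2! = 720 × 2 = 1440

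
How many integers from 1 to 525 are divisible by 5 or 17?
⌊525/5⌋ + ⌊525/17⌋ - ⌊525/85⌋ = 105 + 30 - 6 = 129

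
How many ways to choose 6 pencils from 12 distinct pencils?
C(12,6) = 12!/(6!×6!) = 924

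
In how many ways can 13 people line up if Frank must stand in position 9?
Fix one position: (13-1)! = 479001600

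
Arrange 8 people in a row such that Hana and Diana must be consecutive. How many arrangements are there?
Treat the 2 as one block: (8-2+1)! × 2! = 5040 × 2 = 10080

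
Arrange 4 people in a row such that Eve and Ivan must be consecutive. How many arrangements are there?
Treat the 2 as one block: (4-2+1)! × 2! = 6 × 2 = 12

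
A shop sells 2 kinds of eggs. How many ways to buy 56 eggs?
C(56+2-1, 2-1) = C(57, 1) = 57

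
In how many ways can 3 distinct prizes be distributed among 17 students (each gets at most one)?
P(17,3) = 17!/(17-3)! = 4080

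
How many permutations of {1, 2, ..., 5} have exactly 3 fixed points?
Choose the 3 fixed points C(5,3) = 10, derange the rest: !2 = Σ_{j=0}^{2} (-1)^j·2!/j! = 2 - 2 + 1 = 1. Product = 10 × 1 = 10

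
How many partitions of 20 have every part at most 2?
Let r_j(i) = number of partitions of i into parts ≤ j, for i = 0..20. r_1(i) = 1 for all i; r_j(i) = r_{j-1}(i) + r_j(i-j). Rows j = 2..2: ≤2: 1 1 2 2 3 3 4 4 5 5 6 6 7 7 8 8 9 9 10 10 11. r_2(20) = 11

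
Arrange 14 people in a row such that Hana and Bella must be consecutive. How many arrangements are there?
Treat the 2 as one block: (14-2+1)! × 2! = 6227020800 × 2 = 12454041600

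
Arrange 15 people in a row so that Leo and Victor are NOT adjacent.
Total - adjacent = 15! - (15-1)!×2 = 1307674368000 - 174356582400 = 1133317785600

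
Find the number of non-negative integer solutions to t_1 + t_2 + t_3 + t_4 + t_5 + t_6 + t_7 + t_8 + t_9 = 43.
C(43+9-1, 9-1) = C(51, 8) = 636763050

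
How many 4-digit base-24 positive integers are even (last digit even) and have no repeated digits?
Last∈{0,2,4,6,8,10,12,14,16,18,20,22}. Last=0: 10626. Last nonzero: 11×22×P(22,2) = 111804. Total = 122430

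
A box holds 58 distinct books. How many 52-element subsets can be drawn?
C(58,52) = 58!/(52!×6!) = 40475358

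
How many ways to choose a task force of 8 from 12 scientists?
C(12,8) = 12!/(8!×4!) = 495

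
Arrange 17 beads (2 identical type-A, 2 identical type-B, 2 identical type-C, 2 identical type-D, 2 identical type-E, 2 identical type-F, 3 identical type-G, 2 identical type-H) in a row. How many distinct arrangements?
17! / (2! × 2! × 2! × 2! × 2! × 2! × 3! × 2!) = 463134672000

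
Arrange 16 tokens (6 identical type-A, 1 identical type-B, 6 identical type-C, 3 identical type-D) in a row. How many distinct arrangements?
16! / (6! × 1! × 6! × 3!) = 6726720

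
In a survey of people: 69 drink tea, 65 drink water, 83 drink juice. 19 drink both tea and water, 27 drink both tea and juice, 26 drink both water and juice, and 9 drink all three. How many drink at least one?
|A∪B∪C| = 69+65+83-19-27-26+9 = 154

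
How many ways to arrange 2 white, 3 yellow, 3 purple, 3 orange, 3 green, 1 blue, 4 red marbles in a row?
19! / (2! × 3! × 3! × 3! × 3! × 1! × 4!) = 1955457504000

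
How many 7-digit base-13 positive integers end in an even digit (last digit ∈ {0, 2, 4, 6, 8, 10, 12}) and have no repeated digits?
Last∈{0,2,4,6,8,10,12}. Last=0: 665280. Last nonzero: 6×11×P(11,5) = 3659040. Total = 4324320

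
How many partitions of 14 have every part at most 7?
Let r_j(i) = number of partitions of i into parts ≤ j, for i = 0..14. r_1(i) = 1 for all i; r_j(i) = r_{j-1}(i) + r_j(i-j). Rows j = 2..7: ≤2: 1 1 2 2 3 3 4 4 5 5 6 6 7 7 8; ≤3: 1 1 2 3 4 5 7 8 10 12 14 16 19 21 24; ≤4: 1 1 2 3 5 6 9 11 15 18 23 27 34 39 47; ≤5: 1 1 2 3 5 7 10 13 18 23 30 37 47 57 70; ≤6: 1 1 2 3 5 7 11 14 20 26 35 44 58 71 90; ≤7: 1 1 2 3 5 7 11 15 21 28 38 49 65 82 105. r_7(14) = 105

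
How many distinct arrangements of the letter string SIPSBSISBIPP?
12! / (2! × 3! × 4! × 3!) = 277200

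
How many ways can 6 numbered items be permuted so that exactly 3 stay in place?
Choose the 3 fixed points C(6,3) = 20, derange the rest: !3 = Σ_{j=0}^{3} (-1)^j·3!/j! = 6 - 6 + 3 - 1 = 2. Product = 20 × 2 = 40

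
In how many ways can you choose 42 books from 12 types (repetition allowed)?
C(42+12-1, 12-1) = C(53, 11) = 76223753060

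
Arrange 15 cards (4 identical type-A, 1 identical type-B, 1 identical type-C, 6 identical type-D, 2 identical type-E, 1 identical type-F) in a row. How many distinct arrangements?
15! / (4! × 1! × 1! × 6! × 2! × 1!) = 37837800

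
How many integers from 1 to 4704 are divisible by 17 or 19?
⌊4704/17⌋ + ⌊4704/19⌋ - ⌊4704/323⌋ = 276 + 247 - 14 = 509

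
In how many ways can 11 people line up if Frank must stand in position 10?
Fix one position: (11-1)! = 3628800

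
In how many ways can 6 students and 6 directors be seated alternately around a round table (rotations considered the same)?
Fix one of the students: (6-1)! ways for the remaining students, × 6! ways for the directors = 120 × 720 = 86400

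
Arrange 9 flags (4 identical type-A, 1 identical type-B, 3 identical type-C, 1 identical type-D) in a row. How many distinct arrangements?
9! / (4! × 1! × 3! × 1!) = 2520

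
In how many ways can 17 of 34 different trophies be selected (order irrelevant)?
C(34,17) = 34!/(17!×17!) = 2333606220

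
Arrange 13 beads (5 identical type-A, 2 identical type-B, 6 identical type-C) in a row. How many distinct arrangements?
13! / (5! × 2! × 6!) = 36036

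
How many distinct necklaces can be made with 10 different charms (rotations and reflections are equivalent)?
(10-1)!/2 = 362880/2 = 181440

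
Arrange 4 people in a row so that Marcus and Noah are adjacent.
Treat as block: (4-1)! × 2! = 6 × 2 = 12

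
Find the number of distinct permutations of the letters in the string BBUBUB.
6! / (2! × 4!) = 15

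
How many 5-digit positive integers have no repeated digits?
First digit: 9 choices (nonzero). Then descending: 9 × 9 × 8 × 7 × 6 = 27216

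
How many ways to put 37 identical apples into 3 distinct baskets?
C(37+3-1, 3-1) = C(39, 2) = 741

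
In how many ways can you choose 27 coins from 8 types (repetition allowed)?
C(27+8-1, 8-1) = C(34, 7) = 5379616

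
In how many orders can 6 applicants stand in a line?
6! = 720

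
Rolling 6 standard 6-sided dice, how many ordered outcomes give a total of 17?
Coefficient of x^17 in (x + x² + ... + x^6)^6. By inclusion-exclusion on dice exceeding 6: Σ_j (-1)^j C(6,j)·C(17-1-6j, 5) = C(6,0)·C(16,5) - C(6,1)·C(10,5) = 1·4368 - 6·252 = 2856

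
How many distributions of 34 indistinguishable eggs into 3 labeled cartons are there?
C(34+3-1, 3-1) = C(36, 2) = 630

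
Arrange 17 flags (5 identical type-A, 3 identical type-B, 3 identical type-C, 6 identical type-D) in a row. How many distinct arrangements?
17! / (5! × 3! × 3! × 6!) = 114354240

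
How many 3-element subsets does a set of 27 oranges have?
C(27,3) = 27!/(3!×24!) = 2925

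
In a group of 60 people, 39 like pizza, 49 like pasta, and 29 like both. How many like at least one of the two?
|A∪B| = |A| + |B| - |A∩B| = 39 + 49 - 29 = 59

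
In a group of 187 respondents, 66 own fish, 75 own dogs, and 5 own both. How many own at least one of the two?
|A∪B| = |A| + |B| - |A∩B| = 66 + 75 - 5 = 136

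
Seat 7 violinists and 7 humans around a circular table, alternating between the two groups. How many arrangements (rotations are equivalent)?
Fix one of the violinists: (7-1)! ways for the remaining violinists, × 7! ways for the humans = 720 × 5040 = 3628800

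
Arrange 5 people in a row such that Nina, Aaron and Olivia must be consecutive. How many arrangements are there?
Treat the 3 as one block: (5-3+1)! × 3! = 6 × 6 = 36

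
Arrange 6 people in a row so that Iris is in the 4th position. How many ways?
Fix one position: (6-1)! = 120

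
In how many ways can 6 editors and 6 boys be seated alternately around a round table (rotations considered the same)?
Fix one of the editors: (6-1)! ways for the remaining editors, × 6! ways for the boys = 120 × 720 = 86400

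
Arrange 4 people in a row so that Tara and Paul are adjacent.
Treat as block: (4-1)! × 2! = 6 × 2 = 12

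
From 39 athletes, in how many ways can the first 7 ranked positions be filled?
P(39,7) = 39!/(39-7)! = 77519922480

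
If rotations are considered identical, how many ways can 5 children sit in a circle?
Circular: fix one position, arrange the rest. (5-1)! = 24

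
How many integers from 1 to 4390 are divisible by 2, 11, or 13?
⌊4390/2⌋+⌊4390/11⌋+⌊4390/13⌋ - ⌊4390/22⌋-⌊4390/26⌋-⌊4390/143⌋ + ⌊4390/286⌋ = 2195+399+337 - 199-168-30 + 15 = 2549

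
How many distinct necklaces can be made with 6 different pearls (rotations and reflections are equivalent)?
(6-1)!/2 = 120/2 = 60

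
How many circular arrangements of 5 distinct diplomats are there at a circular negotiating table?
Circular: fix one position, arrange the rest. (5-1)! = 24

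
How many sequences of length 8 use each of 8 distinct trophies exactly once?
8! = 40320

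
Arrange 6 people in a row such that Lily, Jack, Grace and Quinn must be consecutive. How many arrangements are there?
Treat the 4 as one block: (6-4+1)! × 4! = 6 × 24 = 144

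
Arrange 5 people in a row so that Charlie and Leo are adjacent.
Treat as block: (5-1)! × 2! = 24 × 2 = 48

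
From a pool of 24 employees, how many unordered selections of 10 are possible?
C(24,10) = 24!/(10!×14!) = 1961256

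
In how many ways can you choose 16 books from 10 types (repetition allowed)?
C(16+10-1, 10-1) = C(25, 9) = 2042975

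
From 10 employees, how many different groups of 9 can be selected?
C(10,9) = 10!/(9!×1!) = 10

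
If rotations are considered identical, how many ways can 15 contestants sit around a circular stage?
Circular: fix one position, arrange the rest. (15-1)! = 87178291200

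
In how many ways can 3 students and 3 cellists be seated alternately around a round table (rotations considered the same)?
Fix one of the students: (3-1)! ways for the remaining students, × 3! ways for the cellists = 2 × 6 = 12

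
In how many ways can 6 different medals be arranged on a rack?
6! = 720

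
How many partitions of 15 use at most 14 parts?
By conjugation, equals partitions of 15 into parts ≤ 14. Let r_j(i) = number of partitions of i into parts ≤ j, for i = 0..15. r_1(i) = 1 for all i; r_j(i) = r_{j-1}(i) + r_j(i-j). Rows j = 2..14: ≤2: 1 1 2 2 3 3 4 4 5 5 6 6 7 7 8 8; ≤3: 1 1 2 3 4 5 7 8 10 12 14 16 19 21 24 27; ≤4: 1 1 2 3 5 6 9 11 15 18 23 27 34 39 47 54; ≤5: 1 1 2 3 5 7 10 13 18 23 30 37 47 57 70 84; ≤6: 1 1 2 3 5 7 11 14 20 26 35 44 58 71 90 110; ≤7: 1 1 2 3 5 7 11 15 21 28 38 49 65 82 105 131; ≤8: 1 1 2 3 5 7 11 15 22 29 40 52 70 89 116 146; ≤9: 1 1 2 3 5 7 11 15 22 30 41 54 73 94 123 157; ≤10: 1 1 2 3 5 7 11 15 22 30 42 55 75 97 128 164; ≤11: 1 1 2 3 5 7 11 15 22 30 42 56 76 99 131 169; ≤12: 1 1 2 3 5 7 11 15 22 30 42 56 77 100 133 172; ≤13: 1 1 2 3 5 7 11 15 22 30 42 56 77 101 134 174; ≤14: 1 1 2 3 5 7 11 15 22 30 42 56 77 101 135 175. r_14(15) = 175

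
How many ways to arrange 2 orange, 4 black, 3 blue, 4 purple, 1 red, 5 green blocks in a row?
19! / (2! × 4! × 3! × 4! × 1! × 5!) = 146659312800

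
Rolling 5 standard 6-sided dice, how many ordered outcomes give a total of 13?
Coefficient of x^13 in (x + x² + ... + x^6)^5. By inclusion-exclusion on dice exceeding 6: Σ_j (-1)^j C(5,j)·C(13-1-6j, 4) = C(5,0)·C(12,4) - C(5,1)·C(6,4) = 1·495 - 5·15 = 420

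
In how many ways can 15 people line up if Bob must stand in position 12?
Fix one position: (15-1)! = 87178291200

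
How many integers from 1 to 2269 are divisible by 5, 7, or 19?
⌊2269/5⌋+⌊2269/7⌋+⌊2269/19⌋ - ⌊2269/35⌋-⌊2269/95⌋-⌊2269/133⌋ + ⌊2269/665⌋ = 453+324+119 - 64-23-17 + 3 = 795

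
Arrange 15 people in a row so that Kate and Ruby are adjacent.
Treat as block: (15-1)! × 2! = 87178291200 × 2 = 174356582400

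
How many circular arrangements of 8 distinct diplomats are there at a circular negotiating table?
Circular: fix one position, arrange the rest. (8-1)! = 5040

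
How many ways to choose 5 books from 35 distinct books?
C(35,5) = 35!/(5!×30!) = 324632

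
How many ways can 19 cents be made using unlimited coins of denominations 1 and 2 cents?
Coefficient of x^19 in 1/(1-x^1) · 1/(1-x^2). Use j coins of 2 for j = 0..⌊19/2⌋ = 9, the rest in 1s: 9 + 1 = 10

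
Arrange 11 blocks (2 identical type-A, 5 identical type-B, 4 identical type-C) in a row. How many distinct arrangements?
11! / (2! × 5! × 4!) = 6930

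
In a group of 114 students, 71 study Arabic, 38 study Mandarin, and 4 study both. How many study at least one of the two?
|A∪B| = |A| + |B| - |A∩B| = 71 + 38 - 4 = 105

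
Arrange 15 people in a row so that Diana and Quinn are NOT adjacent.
Total - adjacent = 15! - (15-1)!×2 = 1307674368000 - 174356582400 = 1133317785600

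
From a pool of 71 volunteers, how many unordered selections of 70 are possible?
C(71,70) = 71!/(70!×1!) = 71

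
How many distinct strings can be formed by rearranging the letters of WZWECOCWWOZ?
11! / (2! × 2! × 1! × 2! × 4!) = 207900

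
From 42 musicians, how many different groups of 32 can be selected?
C(42,32) = 42!/(32!×10!) = 1471442973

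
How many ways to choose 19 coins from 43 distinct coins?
C(43,19) = 43!/(19!×24!) = 800472431850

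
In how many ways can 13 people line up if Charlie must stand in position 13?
Fix one position: (13-1)! = 479001600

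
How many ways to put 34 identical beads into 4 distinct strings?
C(34+4-1, 4-1) = C(37, 3) = 7770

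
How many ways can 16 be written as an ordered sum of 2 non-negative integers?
C(16+2-1, 2-1) = C(17, 1) = 17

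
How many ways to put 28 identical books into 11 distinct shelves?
C(28+11-1, 11-1) = C(38, 10) = 472733756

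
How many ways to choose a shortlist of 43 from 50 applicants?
C(50,43) = 50!/(43!×7!) = 99884400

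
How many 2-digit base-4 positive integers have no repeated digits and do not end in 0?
Last digit: 3 nonzero choices. First digit: 2 (nonzero, ≠last). Middle 0: P(2,0) = 1. Total = 6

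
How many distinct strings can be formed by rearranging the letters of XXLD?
4! / (2! × 1! × 1!) = 12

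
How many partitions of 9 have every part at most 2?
Let r_j(i) = number of partitions of i into parts ≤ j, for i = 0..9. r_1(i) = 1 for all i; r_j(i) = r_{j-1}(i) + r_j(i-j). Rows j = 2..2: ≤2: 1 1 2 2 3 3 4 4 5 5. r_2(9) = 5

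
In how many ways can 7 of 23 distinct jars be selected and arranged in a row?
P(23,7) = 23!/(23-7)! = 1235591280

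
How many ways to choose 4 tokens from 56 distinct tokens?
C(56,4) = 56!/(4!×52!) = 367290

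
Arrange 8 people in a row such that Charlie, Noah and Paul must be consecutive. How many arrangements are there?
Treat the 3 as one block: (8-3+1)! × 3! = 720 × 6 = 4320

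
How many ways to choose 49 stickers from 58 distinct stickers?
C(58,49) = 58!/(49!×9!) = 10648873950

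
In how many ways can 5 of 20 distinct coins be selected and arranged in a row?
P(20,5) = 20!/(20-5)! = 1860480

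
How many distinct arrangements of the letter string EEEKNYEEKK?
10! / (3! × 1! × 1! × 5!) = 5040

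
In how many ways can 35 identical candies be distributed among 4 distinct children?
C(35+4-1, 4-1) = C(38, 3) = 8436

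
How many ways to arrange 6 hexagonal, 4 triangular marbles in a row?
10! / (6! × 4!) = 210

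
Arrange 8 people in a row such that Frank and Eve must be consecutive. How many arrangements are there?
Treat the 2 as one block: (8-2+1)! × 2! = 5040 × 2 = 10080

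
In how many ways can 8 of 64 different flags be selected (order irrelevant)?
C(64,8) = 64!/(8!×56!) = 4426165368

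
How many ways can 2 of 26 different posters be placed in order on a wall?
P(26,2) = 26!/(26-2)! = 650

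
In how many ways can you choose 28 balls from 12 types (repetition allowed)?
C(28+12-1, 12-1) = C(39, 11) = 1676056044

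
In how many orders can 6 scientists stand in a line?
6! = 720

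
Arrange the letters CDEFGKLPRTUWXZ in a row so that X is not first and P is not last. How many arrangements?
By inclusion-exclusion: 14! - 2×(14-1)! + (14-2)! = 87178291200 - 12454041600 + 479001600 = 75203251200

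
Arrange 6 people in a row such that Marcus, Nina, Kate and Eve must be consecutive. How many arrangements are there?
Treat the 4 as one block: (6-4+1)! × 4! = 6 × 24 = 144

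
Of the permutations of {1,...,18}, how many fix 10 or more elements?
Exactly j fixed points: C(18,j)·!(18-j); sum over j ≥ 10 (derangement numbers via !m = (m-1)·(!(m-1) + !(m-2)): !0..!8 = 1, 0, 1, 2, 9, 44, 265, 1854, 14833). Σ_{j=10}^{18} C(18,j)·!(18-j) = C(18,10)·!8 + C(18,11)·!7 + C(18,12)·!6 + C(18,13)·!5 + C(18,14)·!4 + C(18,15)·!3 + C(18,16)·!2 + C(18,17)·!1 + C(18,18)·!0 = 43758·14833 + 31824·1854 + 18564·265 + 8568·44 + 3060·9 + 816·2 + 153·1 + 18·0 + 1·1 = 713389888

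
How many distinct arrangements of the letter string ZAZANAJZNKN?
11! / (3! × 3! × 1! × 3! × 1!) = 184800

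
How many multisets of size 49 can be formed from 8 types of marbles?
C(49+8-1, 8-1) = C(56, 7) = 231917400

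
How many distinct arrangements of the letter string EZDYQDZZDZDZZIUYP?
17! / (1! × 1! × 2! × 4! × 1! × 1! × 1! × 6!) = 10291881600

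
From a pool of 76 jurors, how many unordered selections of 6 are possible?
C(76,6) = 76!/(6!×70!) = 218618940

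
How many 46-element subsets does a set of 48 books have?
C(48,46) = 48!/(46!×2!) = 1128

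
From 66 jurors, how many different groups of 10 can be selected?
C(66,10) = 66!/(10!×56!) = 210980549208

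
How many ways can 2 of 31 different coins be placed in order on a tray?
P(31,2) = 31!/(31-2)! = 930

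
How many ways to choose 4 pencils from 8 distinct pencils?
C(8,4) = 8!/(4!×4!) = 70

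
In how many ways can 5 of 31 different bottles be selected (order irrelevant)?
C(31,5) = 31!/(5!×26!) = 169911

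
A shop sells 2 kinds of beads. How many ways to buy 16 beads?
C(16+2-1, 2-1) = C(17, 1) = 17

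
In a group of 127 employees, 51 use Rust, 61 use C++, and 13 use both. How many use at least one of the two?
|A∪B| = |A| + |B| - |A∩B| = 51 + 61 - 13 = 99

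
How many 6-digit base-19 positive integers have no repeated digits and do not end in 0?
Last digit: 18 nonzero choices. First digit: 17 (nonzero, ≠last). Middle 4: P(17,4) = 57120. Total = 17478720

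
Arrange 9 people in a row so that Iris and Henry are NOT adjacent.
Total - adjacent = 9! - (9-1)!×2 = 362880 - 80640 = 282240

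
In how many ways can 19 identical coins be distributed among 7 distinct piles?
C(19+7-1, 7-1) = C(25, 6) = 177100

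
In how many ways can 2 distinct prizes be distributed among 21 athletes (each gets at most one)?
P(21,2) = 21!/(21-2)! = 420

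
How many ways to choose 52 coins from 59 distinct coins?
C(59,52) = 59!/(52!×7!) = 341149446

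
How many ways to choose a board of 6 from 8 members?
C(8,6) = 8!/(6!×2!) = 28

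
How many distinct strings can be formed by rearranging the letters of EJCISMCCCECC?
12! / (1! × 1! × 1! × 2! × 6! × 1!) = 332640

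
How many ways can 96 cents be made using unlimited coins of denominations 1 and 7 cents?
Coefficient of x^96 in 1/(1-x^1) · 1/(1-x^7). Use j coins of 7 for j = 0..⌊96/7⌋ = 13, the rest in 1s: 13 + 1 = 14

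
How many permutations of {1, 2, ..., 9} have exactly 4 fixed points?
Choose the 4 fixed points C(9,4) = 126, derange the rest: !5 = Σ_{j=0}^{5} (-1)^j·5!/j! = 120 - 120 + 60 - 20 + 5 - 1 = 44. Product = 126 × 44 = 5544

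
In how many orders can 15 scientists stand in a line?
15! = 1307674368000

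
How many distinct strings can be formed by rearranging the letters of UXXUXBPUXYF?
11! / (1! × 3! × 4! × 1! × 1! × 1!) = 277200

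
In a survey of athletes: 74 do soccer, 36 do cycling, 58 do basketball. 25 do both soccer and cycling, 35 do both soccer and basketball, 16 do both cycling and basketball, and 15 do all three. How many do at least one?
|A∪B∪C| = 74+36+58-25-35-16+15 = 107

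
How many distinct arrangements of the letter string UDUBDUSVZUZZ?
12! / (3! × 2! × 4! × 1! × 1! × 1!) = 1663200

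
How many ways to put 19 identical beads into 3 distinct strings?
C(19+3-1, 3-1) = C(21, 2) = 210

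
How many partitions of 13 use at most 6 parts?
By conjugation, equals partitions of 13 into parts ≤ 6. Let r_j(i) = number of partitions of i into parts ≤ j, for i = 0..13. r_1(i) = 1 for all i; r_j(i) = r_{j-1}(i) + r_j(i-j). Rows j = 2..6: ≤2: 1 1 2 2 3 3 4 4 5 5 6 6 7 7; ≤3: 1 1 2 3 4 5 7 8 10 12 14 16 19 21; ≤4: 1 1 2 3 5 6 9 11 15 18 23 27 34 39; ≤5: 1 1 2 3 5 7 10 13 18 23 30 37 47 57; ≤6: 1 1 2 3 5 7 11 14 20 26 35 44 58 71. r_6(13) = 71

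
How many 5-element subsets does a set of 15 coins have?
C(15,5) = 15!/(5!×10!) = 3003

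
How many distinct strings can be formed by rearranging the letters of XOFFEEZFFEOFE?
13! / (1! × 5! × 2! × 4! × 1!) = 1081080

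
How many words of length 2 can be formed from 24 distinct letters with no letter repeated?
P(24,2) = 24!/(24-2)! = 552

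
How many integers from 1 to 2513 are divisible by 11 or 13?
⌊2513/11⌋ + ⌊2513/13⌋ - ⌊2513/143⌋ = 228 + 193 - 17 = 404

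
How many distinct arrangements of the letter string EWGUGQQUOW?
10! / (1! × 2! × 2! × 2! × 2! × 1!) = 226800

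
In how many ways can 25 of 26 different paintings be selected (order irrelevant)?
C(26,25) = 26!/(25!×1!) = 26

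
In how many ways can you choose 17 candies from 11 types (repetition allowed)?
C(17+11-1, 11-1) = C(27, 10) = 8436285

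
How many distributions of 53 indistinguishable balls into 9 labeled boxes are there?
C(53+9-1, 9-1) = C(61, 8) = 2944827765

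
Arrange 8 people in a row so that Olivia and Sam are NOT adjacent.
Total - adjacent = 8! - (8-1)!×2 = 40320 - 10080 = 30240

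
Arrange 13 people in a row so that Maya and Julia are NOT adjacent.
Total - adjacent = 13! - (13-1)!×2 = 6227020800 - 958003200 = 5269017600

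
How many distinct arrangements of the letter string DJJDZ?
5! / (2! × 2! × 1!) = 30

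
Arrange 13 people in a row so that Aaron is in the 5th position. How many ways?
Fix one position: (13-1)! = 479001600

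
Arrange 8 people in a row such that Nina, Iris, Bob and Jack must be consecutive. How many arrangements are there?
Treat the 4 as one block: (8-4+1)! × 4! = 120 × 24 = 2880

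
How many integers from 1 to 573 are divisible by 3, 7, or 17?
⌊573/3⌋+⌊573/7⌋+⌊573/17⌋ - ⌊573/21⌋-⌊573/51⌋-⌊573/119⌋ + ⌊573/357⌋ = 191+81+33 - 27-11-4 + 1 = 264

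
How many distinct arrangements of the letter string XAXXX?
5! / (1! × 4!) = 5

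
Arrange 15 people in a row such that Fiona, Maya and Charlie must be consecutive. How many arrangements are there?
Treat the 3 as one block: (15-3+1)! × 3! = 6227020800 × 6 = 37362124800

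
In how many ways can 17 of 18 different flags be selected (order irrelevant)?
C(18,17) = 18!/(17!×1!) = 18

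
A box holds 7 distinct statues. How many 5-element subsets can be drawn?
C(7,5) = 7!/(5!×2!) = 21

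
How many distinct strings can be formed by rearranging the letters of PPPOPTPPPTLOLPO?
15! / (3! × 8! × 2! × 2!) = 1351350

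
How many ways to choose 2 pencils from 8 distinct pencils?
C(8,2) = 8!/(2!×6!) = 28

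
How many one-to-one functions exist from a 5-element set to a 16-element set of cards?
P(16,5) = 16!/(16-5)! = 524160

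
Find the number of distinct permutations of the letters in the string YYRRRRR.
7! / (2! × 5!) = 21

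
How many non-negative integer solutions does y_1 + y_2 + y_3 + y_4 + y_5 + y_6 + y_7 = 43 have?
C(43+7-1, 7-1) = C(49, 6) = 13983816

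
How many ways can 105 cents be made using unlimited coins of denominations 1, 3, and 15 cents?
Coefficient of x^105 in 1/(1-x^1) · 1/(1-x^3) · 1/(1-x^15). Case on j = number of 15-cent coins (j = 0..7); remainder r = 105 - 15j is made from {1,3} in ⌊r/3⌋+1 ways. r = 105, 90, 75, 60, 45, 30, 15, 0 → 36 + 31 + 26 + 21 + 16 + 11 + 6 + 1 = 148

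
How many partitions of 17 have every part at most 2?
Let r_j(i) = number of partitions of i into parts ≤ j, for i = 0..17. r_1(i) = 1 for all i; r_j(i) = r_{j-1}(i) + r_j(i-j). Rows j = 2..2: ≤2: 1 1 2 2 3 3 4 4 5 5 6 6 7 7 8 8 9 9. r_2(17) = 9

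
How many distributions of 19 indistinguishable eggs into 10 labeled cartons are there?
C(19+10-1, 10-1) = C(28, 9) = 6906900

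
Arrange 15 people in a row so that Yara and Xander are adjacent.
Treat as block: (15-1)! × 2! = 87178291200 × 2 = 174356582400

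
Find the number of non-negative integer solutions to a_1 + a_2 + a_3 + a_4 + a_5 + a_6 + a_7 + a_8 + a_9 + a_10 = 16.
C(16+10-1, 10-1) = C(25, 9) = 2042975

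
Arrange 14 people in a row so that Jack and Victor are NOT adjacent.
Total - adjacent = 14! - (14-1)!×2 = 87178291200 - 12454041600 = 74724249600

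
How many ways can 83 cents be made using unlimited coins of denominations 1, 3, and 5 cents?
Coefficient of x^83 in 1/(1-x^1) · 1/(1-x^3) · 1/(1-x^5). Case on j = number of 5-cent coins (j = 0..16); remainder r = 83 - 5j is made from {1,3} in ⌊r/3⌋+1 ways. r = 83, 78, 73, 68, 63, 58, 53, 48, 43, 38, 33, 28, 23, 18, 13, 8, 3 → 28 + 27 + 25 + 23 + 22 + 20 + 18 + 17 + 15 + 13 + 12 + 10 + 8 + 7 + 5 + 3 + 2 = 255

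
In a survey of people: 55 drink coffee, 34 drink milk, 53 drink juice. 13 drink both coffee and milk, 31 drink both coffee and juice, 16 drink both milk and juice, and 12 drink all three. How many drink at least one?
|A∪B∪C| = 55+34+53-13-31-16+12 = 94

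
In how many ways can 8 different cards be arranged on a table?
8! = 40320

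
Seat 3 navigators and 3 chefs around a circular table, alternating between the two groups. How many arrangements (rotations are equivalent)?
Fix one of the navigators: (3-1)! ways for the remaining navigators, × 3! ways for the chefs = 2 × 6 = 12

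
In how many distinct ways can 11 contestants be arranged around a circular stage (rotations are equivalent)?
Circular: fix one position, arrange the rest. (11-1)! = 3628800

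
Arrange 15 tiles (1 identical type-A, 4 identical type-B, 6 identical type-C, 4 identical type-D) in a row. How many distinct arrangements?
15! / (1! × 4! × 6! × 4!) = 3153150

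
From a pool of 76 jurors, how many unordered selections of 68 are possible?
C(76,68) = 76!/(68!×8!) = 18855883575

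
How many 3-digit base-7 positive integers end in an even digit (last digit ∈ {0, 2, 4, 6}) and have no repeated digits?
Last∈{0,2,4,6}. Last=0: 30. Last nonzero: 3×5×P(5,1) = 75. Total = 105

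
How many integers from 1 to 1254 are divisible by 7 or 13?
⌊1254/7⌋ + ⌊1254/13⌋ - ⌊1254/91⌋ = 179 + 96 - 13 = 262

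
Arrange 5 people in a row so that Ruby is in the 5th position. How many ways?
Fix one position: (5-1)! = 24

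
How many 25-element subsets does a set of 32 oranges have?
C(32,25) = 32!/(25!×7!) = 3365856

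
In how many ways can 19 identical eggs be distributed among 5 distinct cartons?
C(19+5-1, 5-1) = C(23, 4) = 8855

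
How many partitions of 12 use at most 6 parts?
By conjugation, equals partitions of 12 into parts ≤ 6. Let r_j(i) = number of partitions of i into parts ≤ j, for i = 0..12. r_1(i) = 1 for all i; r_j(i) = r_{j-1}(i) + r_j(i-j). Rows j = 2..6: ≤2: 1 1 2 2 3 3 4 4 5 5 6 6 7; ≤3: 1 1 2 3 4 5 7 8 10 12 14 16 19; ≤4: 1 1 2 3 5 6 9 11 15 18 23 27 34; ≤5: 1 1 2 3 5 7 10 13 18 23 30 37 47; ≤6: 1 1 2 3 5 7 11 14 20 26 35 44 58. r_6(12) = 58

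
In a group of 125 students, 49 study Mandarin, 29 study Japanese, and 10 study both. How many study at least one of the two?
|A∪B| = |A| + |B| - |A∩B| = 49 + 29 - 10 = 68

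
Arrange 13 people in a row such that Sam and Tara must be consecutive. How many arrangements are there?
Treat the 2 as one block: (13-2+1)! × 2! = 479001600 × 2 = 958003200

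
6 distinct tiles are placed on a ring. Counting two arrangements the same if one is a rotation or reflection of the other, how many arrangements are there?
(6-1)!/2 = 120/2 = 60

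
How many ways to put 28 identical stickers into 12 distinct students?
C(28+12-1, 12-1) = C(39, 11) = 1676056044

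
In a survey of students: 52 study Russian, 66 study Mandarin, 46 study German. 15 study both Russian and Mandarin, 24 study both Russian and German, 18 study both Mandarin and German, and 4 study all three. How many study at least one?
|A∪B∪C| = 52+66+46-15-24-18+4 = 111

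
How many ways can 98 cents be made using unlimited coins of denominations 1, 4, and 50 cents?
Coefficient of x^98 in 1/(1-x^1) · 1/(1-x^4) · 1/(1-x^50). Case on j = number of 50-cent coins (j = 0..1); remainder r = 98 - 50j is made from {1,4} in ⌊r/4⌋+1 ways. r = 98, 48 → 25 + 13 = 38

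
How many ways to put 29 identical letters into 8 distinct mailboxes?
C(29+8-1, 8-1) = C(36, 7) = 8347680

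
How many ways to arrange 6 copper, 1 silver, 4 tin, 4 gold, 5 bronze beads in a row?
20! / (6! × 1! × 4! × 4! × 5!) = 48886437600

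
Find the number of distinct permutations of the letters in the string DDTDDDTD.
8! / (6! × 2!) = 28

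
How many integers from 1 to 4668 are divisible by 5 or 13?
⌊4668/5⌋ + ⌊4668/13⌋ - ⌊4668/65⌋ = 933 + 359 - 71 = 1221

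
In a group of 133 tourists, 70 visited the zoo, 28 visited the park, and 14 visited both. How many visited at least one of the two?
|A∪B| = |A| + |B| - |A∩B| = 70 + 28 - 14 = 84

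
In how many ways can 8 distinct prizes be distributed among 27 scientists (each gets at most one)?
P(27,8) = 27!/(27-8)! = 89513424000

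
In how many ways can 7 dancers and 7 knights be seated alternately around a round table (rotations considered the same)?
Fix one of the dancers: (7-1)! ways for the remaining dancers, × 7! ways for the knights = 720 × 5040 = 3628800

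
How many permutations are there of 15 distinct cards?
15! = 1307674368000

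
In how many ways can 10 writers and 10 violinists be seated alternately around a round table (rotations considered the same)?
Fix one of the writers: (10-1)! ways for the remaining writers, × 10! ways for the violinists = 362880 × 3628800 = 1316818944000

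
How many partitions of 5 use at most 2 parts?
By conjugation, equals partitions of 5 into parts ≤ 2. Let r_j(i) = number of partitions of i into parts ≤ j, for i = 0..5. r_1(i) = 1 for all i; r_j(i) = r_{j-1}(i) + r_j(i-j). Rows j = 2..2: ≤2: 1 1 2 2 3 3. r_2(5) = 3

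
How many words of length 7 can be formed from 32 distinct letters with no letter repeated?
P(32,7) = 32!/(32-7)! = 16963914240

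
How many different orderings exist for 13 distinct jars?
13! = 6227020800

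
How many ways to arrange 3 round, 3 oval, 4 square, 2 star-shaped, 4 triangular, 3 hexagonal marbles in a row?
19! / (3! × 3! × 4! × 2! × 4! × 3!) = 488864376000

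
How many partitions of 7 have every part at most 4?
Let r_j(i) = number of partitions of i into parts ≤ j, for i = 0..7. r_1(i) = 1 for all i; r_j(i) = r_{j-1}(i) + r_j(i-j). Rows j = 2..4: ≤2: 1 1 2 2 3 3 4 4; ≤3: 1 1 2 3 4 5 7 8; ≤4: 1 1 2 3 5 6 9 11. r_4(7) = 11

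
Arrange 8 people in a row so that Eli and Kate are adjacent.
Treat as block: (8-1)! × 2! = 5040 × 2 = 10080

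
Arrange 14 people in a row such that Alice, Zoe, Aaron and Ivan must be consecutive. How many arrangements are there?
Treat the 4 as one block: (14-4+1)! × 4! = 39916800 × 24 = 958003200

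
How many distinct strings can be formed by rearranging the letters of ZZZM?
4! / (3! × 1!) = 4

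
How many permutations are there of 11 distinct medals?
11! = 39916800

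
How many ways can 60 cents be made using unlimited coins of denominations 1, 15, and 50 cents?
Coefficient of x^60 in 1/(1-x^1) · 1/(1-x^15) · 1/(1-x^50). Case on j = number of 50-cent coins (j = 0..1); remainder r = 60 - 50j is made from {1,15} in ⌊r/15⌋+1 ways. r = 60, 10 → 5 + 1 = 6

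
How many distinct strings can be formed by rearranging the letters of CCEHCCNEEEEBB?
13! / (4! × 5! × 2! × 1! × 1!) = 1081080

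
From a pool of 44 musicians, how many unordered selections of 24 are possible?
C(44,24) = 44!/(24!×20!) = 1761039350070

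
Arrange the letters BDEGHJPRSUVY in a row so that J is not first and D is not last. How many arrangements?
By inclusion-exclusion: 12! - 2×(12-1)! + (12-2)! = 479001600 - 79833600 + 3628800 = 402796800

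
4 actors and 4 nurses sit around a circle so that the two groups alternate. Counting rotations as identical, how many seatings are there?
Fix one of the actors: (4-1)! ways for the remaining actors, × 4! ways for the nurses = 6 × 24 = 144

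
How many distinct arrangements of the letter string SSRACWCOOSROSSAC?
16! / (1! × 5! × 3! × 3! × 2! × 2!) = 1210809600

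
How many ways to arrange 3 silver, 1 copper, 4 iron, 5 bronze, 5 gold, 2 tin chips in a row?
20! / (3! × 1! × 4! × 5! × 5! × 2!) = 586637251200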